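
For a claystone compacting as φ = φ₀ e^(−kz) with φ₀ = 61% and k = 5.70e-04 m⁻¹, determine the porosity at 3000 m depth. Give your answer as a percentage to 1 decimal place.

Working in km (1 km = 1000 m; k in km⁻¹ = k in m⁻¹ × 1000):
φ = φ₀·exp(−k·z) = 0.61 × exp(−0.57 × 3) = 0.61 × exp(−1.71)
  = 0.61 × 0.1809 = 0.1103

11.0%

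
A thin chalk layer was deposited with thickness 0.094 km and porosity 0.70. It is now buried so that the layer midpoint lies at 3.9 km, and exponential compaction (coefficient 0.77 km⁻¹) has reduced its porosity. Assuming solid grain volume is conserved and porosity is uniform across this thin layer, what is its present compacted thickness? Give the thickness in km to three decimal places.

0.029 km

Porosity at 3.9 km: φ = 0.7·exp(−0.77×3.9) = 0.0347
Solid-volume conservation: h(1−φ) = h₀(1−φ₀) ⇒ h = h₀·(1−φ₀)/(1−φ)
h = 0.094 × (1 − 0.7)/(1 − 0.0347) = 0.094 × 0.3108 = 0.0292 km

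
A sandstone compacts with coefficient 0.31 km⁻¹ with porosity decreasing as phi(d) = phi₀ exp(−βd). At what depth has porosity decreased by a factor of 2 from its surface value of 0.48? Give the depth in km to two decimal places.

2.24 km

phi/phi₀ = 1/2 ⇒ exp(−β·d) = 1/2 ⇒ d = ln(2) / β
d = 0.6931 / 0.31 = 2.236 km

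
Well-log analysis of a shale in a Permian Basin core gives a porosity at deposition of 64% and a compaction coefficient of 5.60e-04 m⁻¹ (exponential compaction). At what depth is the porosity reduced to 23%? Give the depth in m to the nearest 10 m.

1830 m

Working in km (1 km = 1000 m; k in km⁻¹ = k in m⁻¹ × 1000):
Invert Athy's law: z = ln(n₀/n) / k
z = ln(0.64/0.23) / 0.56 = ln(2.783) / 0.56 = 1.0234 / 0.56 = 1.827 km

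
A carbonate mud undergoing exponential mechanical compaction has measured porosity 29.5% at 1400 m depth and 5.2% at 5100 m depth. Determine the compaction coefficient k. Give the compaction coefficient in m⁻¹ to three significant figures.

Working in km (1 km = 1000 m; k in km⁻¹ = k in m⁻¹ × 1000):
Athy: n(z) = n₀ e^(−kz) ⇒ n₁/n₂ = e^{k(z₂−z₁)} ⇒ k = ln(n₁/n₂)/(z₂−z₁)
k = ln(0.295/0.052) / (5.1 − 1.4) = ln(5.673) / 3.7 = 1.7357 / 3.7 = 0.4691 km⁻¹

0.000469 m⁻¹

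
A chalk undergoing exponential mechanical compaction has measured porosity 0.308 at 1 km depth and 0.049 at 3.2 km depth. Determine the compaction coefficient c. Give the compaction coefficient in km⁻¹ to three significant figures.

Athy: φ(z) = φ₀ e^(−cz) ⇒ φ₁/φ₂ = e^{c(z₂−z₁)} ⇒ c = ln(φ₁/φ₂)/(z₂−z₁)
c = ln(0.308/0.049) / (3.2 − 1) = ln(6.286) / 2.2 = 1.8383 / 2.2 = 0.8356 km⁻¹

0.836 km⁻¹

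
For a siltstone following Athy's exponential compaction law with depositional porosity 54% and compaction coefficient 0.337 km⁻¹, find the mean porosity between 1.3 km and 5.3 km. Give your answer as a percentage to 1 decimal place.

⟨n⟩ = (1/(Z₂−Z₁)) ∫ n₀ e^(−βZ) dZ = n₀·(e^(−β·Z₁) − e^(−β·Z₂)) / (β·(Z₂−Z₁))
e^(−0.337×1.3) = 0.6453; e^(−0.337×5.3) = 0.1676
⟨n⟩ = 0.54 × (0.6453 − 0.1676) / (0.337 × 4) = 0.54 × 0.3543 = 0.1913

19.1%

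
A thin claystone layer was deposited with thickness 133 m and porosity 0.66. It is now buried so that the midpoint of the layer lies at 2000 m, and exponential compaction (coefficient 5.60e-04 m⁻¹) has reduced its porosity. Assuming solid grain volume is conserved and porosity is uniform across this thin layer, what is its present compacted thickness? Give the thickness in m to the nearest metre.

58 m

Working in km (1 km = 1000 m; β in km⁻¹ = β in m⁻¹ × 1000):
Porosity at 2 km: n = 0.66·exp(−0.56×2) = 0.2153
Solid-volume conservation: h(1−n) = h₀(1−n₀) ⇒ h = h₀·(1−n₀)/(1−n)
h = 0.133 × (1 − 0.66)/(1 − 0.2153) = 0.133 × 0.4333 = 0.0576 km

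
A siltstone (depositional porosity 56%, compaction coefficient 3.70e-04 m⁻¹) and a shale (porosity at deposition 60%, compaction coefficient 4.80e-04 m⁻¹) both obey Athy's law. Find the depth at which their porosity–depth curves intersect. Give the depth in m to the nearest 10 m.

Working in km (1 km = 1000 m; β in km⁻¹ = β in m⁻¹ × 1000):
Set phi₀ₐ e^(−βₐd) = phi₀ᵦ e^(−βᵦd) ⇒ ln(phi₀ₐ/phi₀ᵦ) = (βₐ − βᵦ)·d
d = ln(0.56/0.6) / (0.37 − 0.48) = -0.0690 / -0.11 = 0.627 km

630 m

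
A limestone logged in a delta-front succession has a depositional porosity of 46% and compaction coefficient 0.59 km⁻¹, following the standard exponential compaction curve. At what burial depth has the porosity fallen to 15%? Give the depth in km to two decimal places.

Invert Athy's law: Z = ln(n₀/n) / k
Z = ln(0.46/0.15) / 0.59 = ln(3.067) / 0.59 = 1.1206 / 0.59 = 1.899 km

1.90 km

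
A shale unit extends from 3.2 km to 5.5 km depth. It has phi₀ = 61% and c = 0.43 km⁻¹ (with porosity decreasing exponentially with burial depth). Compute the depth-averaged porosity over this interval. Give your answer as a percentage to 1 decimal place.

9.8%

⟨phi⟩ = (1/(z₂−z₁)) ∫ phi₀ e^(−cz) dz = phi₀·(e^(−c·z₁) − e^(−c·z₂)) / (c·(z₂−z₁))
e^(−0.43×3.2) = 0.2526; e^(−0.43×5.5) = 0.0939
⟨phi⟩ = 0.61 × (0.2526 − 0.0939) / (0.43 × 2.3) = 0.61 × 0.1604 = 0.0978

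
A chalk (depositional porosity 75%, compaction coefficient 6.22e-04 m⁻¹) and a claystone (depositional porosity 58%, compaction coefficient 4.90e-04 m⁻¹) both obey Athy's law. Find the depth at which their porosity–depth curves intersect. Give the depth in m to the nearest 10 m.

Working in km (1 km = 1000 m; k in km⁻¹ = k in m⁻¹ × 1000):
Set φ₀ₐ e^(−kₐZ) = φ₀ᵦ e^(−kᵦZ) ⇒ ln(φ₀ₐ/φ₀ᵦ) = (kₐ − kᵦ)·Z
Z = ln(0.75/0.58) / (0.622 − 0.49) = 0.2570 / 0.132 = 1.947 km

1950 m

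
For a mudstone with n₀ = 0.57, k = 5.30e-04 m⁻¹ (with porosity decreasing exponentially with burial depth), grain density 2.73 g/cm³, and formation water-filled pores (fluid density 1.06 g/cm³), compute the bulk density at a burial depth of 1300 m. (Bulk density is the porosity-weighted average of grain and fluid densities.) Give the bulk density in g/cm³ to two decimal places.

Working in km (1 km = 1000 m; k in km⁻¹ = k in m⁻¹ × 1000):
Porosity at depth: n = 0.57·exp(−0.53×1.3) = 0.57×0.5021 = 0.2862
Bulk density: ρ_b = (1−n)ρ_g + n·ρ_f = 0.7138×2.73 + 0.2862×1.06
       = 1.949 + 0.303 = 2.252 g/cm³

2.25 g/cm³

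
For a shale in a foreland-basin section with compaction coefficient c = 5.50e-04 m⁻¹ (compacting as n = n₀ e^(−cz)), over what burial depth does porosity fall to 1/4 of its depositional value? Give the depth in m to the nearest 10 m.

Working in km (1 km = 1000 m; c in km⁻¹ = c in m⁻¹ × 1000):
n/n₀ = 1/4 ⇒ exp(−c·z) = 1/4 ⇒ z = ln(4) / c
z = 1.3863 / 0.55 = 2.521 km

2520 m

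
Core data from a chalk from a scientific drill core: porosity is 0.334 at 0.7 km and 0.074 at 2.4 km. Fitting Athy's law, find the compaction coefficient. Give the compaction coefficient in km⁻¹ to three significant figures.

0.887 km⁻¹

Athy: n(z) = n₀ e^(−βz) ⇒ n₁/n₂ = e^{β(z₂−z₁)} ⇒ β = ln(n₁/n₂)/(z₂−z₁)
β = ln(0.334/0.074) / (2.4 − 0.7) = ln(4.514) / 1.7 = 1.5071 / 1.7 = 0.8865 km⁻¹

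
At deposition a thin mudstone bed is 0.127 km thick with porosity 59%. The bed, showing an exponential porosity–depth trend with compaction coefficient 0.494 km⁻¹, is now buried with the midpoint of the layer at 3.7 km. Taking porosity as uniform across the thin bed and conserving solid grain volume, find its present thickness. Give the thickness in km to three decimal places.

0.058 km

Porosity at 3.7 km: n = 0.59·exp(−0.494×3.7) = 0.0949
Solid-volume conservation: h(1−n) = h₀(1−n₀) ⇒ h = h₀·(1−n₀)/(1−n)
h = 0.127 × (1 − 0.59)/(1 − 0.0949) = 0.127 × 0.4530 = 0.0575 km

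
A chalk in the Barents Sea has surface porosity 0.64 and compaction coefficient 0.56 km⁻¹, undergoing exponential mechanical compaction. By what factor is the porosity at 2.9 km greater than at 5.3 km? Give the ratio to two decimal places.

n(Z₁)/n(Z₂) = e^(−β·Z₁)/e^(−β·Z₂) = e^{β(Z₂−Z₁)}
= exp(0.56 × 2.4) = exp(1.344) = 3.8344

3.83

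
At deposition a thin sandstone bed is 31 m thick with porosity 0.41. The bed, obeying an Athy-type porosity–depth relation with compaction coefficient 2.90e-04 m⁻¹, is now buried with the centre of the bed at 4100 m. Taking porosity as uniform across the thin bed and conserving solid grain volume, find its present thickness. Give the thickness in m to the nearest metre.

21 m

Working in km (1 km = 1000 m; c in km⁻¹ = c in m⁻¹ × 1000):
Porosity at 4.1 km: phi = 0.41·exp(−0.29×4.1) = 0.1249
Solid-volume conservation: h(1−phi) = h₀(1−phi₀) ⇒ h = h₀·(1−phi₀)/(1−phi)
h = 0.031 × (1 − 0.41)/(1 − 0.1249) = 0.031 × 0.6742 = 0.0209 km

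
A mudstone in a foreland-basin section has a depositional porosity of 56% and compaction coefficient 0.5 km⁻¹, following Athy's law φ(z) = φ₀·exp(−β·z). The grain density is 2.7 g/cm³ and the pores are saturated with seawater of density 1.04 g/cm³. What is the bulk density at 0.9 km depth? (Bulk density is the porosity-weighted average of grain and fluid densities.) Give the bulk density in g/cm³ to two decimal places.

Porosity at depth: φ = 0.56·exp(−0.5×0.9) = 0.56×0.6376 = 0.3571
Bulk density: ρ_b = (1−φ)ρ_g + φ·ρ_f = 0.6429×2.7 + 0.3571×1.04
       = 1.736 + 0.371 = 2.107 g/cm³

2.11 g/cm³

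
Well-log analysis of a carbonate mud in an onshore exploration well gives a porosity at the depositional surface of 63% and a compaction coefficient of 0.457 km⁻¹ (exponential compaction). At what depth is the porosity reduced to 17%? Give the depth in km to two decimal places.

2.87 km

Invert Athy's law: d = ln(n₀/n) / k
d = ln(0.63/0.17) / 0.457 = ln(3.706) / 0.457 = 1.3099 / 0.457 = 2.866 km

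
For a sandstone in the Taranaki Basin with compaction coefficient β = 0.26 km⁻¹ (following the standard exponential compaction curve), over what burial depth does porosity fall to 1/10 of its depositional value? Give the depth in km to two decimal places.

8.86 km

phi/phi₀ = 1/10 ⇒ exp(−β·Z) = 1/10 ⇒ Z = ln(10) / β
Z = 2.3026 / 0.26 = 8.856 km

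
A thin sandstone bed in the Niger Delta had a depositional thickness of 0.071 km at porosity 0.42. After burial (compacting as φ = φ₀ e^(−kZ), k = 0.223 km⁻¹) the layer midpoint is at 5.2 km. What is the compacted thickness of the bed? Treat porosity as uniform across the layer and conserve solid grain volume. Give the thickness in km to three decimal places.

Porosity at 5.2 km: φ = 0.42·exp(−0.223×5.2) = 0.1317
Solid-volume conservation: h(1−φ) = h₀(1−φ₀) ⇒ h = h₀·(1−φ₀)/(1−φ)
h = 0.071 × (1 − 0.42)/(1 − 0.1317) = 0.071 × 0.6680 = 0.0474 km

0.047 km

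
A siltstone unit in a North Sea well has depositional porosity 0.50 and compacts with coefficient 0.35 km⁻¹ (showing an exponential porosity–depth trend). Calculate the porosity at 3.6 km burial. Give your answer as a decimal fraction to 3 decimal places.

0.142

φ = φ₀·exp(−β·d) = 0.5 × exp(−0.35 × 3.6) = 0.5 × exp(−1.26)
  = 0.5 × 0.2837 = 0.1418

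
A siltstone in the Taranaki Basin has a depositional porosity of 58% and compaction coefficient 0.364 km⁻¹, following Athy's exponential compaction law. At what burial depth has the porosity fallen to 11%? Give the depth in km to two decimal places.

Invert Athy's law: z = ln(φ₀/φ) / c
z = ln(0.58/0.11) / 0.364 = ln(5.273) / 0.364 = 1.6625 / 0.364 = 4.567 km

4.57 km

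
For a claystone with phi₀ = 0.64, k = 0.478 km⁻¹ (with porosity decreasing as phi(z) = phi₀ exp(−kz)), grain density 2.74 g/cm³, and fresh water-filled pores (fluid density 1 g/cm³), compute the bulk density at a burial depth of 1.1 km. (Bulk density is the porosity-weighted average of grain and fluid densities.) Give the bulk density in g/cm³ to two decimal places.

Porosity at depth: phi = 0.64·exp(−0.478×1.1) = 0.64×0.5911 = 0.3783
Bulk density: ρ_b = (1−phi)ρ_g + phi·ρ_f = 0.6217×2.74 + 0.3783×1
       = 1.703 + 0.378 = 2.082 g/cm³

2.08 g/cm³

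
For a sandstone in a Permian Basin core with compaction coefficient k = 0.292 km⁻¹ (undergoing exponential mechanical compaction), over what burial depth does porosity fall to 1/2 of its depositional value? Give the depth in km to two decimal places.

2.37 km

phi/phi₀ = 1/2 ⇒ exp(−k·z) = 1/2 ⇒ z = ln(2) / k
z = 0.6931 / 0.292 = 2.374 km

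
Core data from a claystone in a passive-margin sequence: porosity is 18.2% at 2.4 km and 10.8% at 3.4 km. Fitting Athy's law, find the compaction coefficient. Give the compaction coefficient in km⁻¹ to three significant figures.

0.522 km⁻¹

Athy: φ(d) = φ₀ e^(−cd) ⇒ φ₁/φ₂ = e^{c(d₂−d₁)} ⇒ c = ln(φ₁/φ₂)/(d₂−d₁)
c = ln(0.182/0.108) / (3.4 − 2.4) = ln(1.685) / 1 = 0.5219 / 1 = 0.5219 km⁻¹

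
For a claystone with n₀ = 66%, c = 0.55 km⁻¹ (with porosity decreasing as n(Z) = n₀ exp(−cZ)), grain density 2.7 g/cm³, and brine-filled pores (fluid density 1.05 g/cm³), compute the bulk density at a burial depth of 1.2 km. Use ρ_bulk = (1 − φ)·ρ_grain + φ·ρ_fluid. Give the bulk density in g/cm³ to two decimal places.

Porosity at depth: n = 0.66·exp(−0.55×1.2) = 0.66×0.5169 = 0.3411
Bulk density: ρ_b = (1−n)ρ_g + n·ρ_f = 0.6589×2.7 + 0.3411×1.05
       = 1.779 + 0.358 = 2.137 g/cm³

2.14 g/cm³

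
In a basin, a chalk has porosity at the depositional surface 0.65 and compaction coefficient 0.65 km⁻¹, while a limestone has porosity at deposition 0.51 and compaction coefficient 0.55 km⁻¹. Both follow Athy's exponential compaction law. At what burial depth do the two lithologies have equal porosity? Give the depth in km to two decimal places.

2.43 km

Set phi₀ₐ e^(−βₐz) = phi₀ᵦ e^(−βᵦz) ⇒ ln(phi₀ₐ/phi₀ᵦ) = (βₐ − βᵦ)·z
z = ln(0.65/0.51) / (0.65 − 0.55) = 0.2426 / 0.1 = 2.426 km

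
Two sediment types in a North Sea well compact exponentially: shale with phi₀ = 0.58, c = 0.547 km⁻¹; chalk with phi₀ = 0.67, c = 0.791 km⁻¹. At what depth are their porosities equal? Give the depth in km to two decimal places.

0.59 km

Set phi₀ₐ e^(−cₐd) = phi₀ᵦ e^(−cᵦd) ⇒ ln(phi₀ₐ/phi₀ᵦ) = (cₐ − cᵦ)·d
d = ln(0.58/0.67) / (0.547 − 0.791) = -0.1442 / -0.244 = 0.591 km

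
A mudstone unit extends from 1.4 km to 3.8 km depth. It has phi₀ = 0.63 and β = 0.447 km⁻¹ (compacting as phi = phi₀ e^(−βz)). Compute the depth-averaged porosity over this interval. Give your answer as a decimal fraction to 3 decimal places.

0.207

⟨phi⟩ = (1/(z₂−z₁)) ∫ phi₀ e^(−βz) dz = phi₀·(e^(−β·z₁) − e^(−β·z₂)) / (β·(z₂−z₁))
e^(−0.447×1.4) = 0.5348; e^(−0.447×3.8) = 0.1829
⟨phi⟩ = 0.63 × (0.5348 − 0.1829) / (0.447 × 2.4) = 0.63 × 0.3280 = 0.2066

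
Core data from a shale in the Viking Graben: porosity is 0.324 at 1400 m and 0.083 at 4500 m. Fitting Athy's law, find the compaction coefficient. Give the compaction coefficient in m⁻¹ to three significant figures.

Working in km (1 km = 1000 m; k in km⁻¹ = k in m⁻¹ × 1000):
Athy: n(Z) = n₀ e^(−kZ) ⇒ n₁/n₂ = e^{k(Z₂−Z₁)} ⇒ k = ln(n₁/n₂)/(Z₂−Z₁)
k = ln(0.324/0.083) / (4.5 − 1.4) = ln(3.904) / 3.1 = 1.3619 / 3.1 = 0.4393 km⁻¹

0.000439 m⁻¹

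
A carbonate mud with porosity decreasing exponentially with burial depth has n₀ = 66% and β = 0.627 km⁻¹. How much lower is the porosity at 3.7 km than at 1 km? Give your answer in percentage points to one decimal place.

n(1) = 0.66·e^(−0.627×1) = 0.3526
n(3.7) = 0.66·e^(−0.627×3.7) = 0.0649
Δn = 0.3526 − 0.0649 = 0.2877

28.8 percentage points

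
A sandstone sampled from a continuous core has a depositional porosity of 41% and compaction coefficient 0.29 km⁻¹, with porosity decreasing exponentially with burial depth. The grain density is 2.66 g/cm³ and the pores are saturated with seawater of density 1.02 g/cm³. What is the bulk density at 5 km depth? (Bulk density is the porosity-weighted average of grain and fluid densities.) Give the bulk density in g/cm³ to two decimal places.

Porosity at depth: n = 0.41·exp(−0.29×5) = 0.41×0.2346 = 0.0962
Bulk density: ρ_b = (1−n)ρ_g + n·ρ_f = 0.9038×2.66 + 0.0962×1.02
       = 2.404 + 0.098 = 2.502 g/cm³

2.50 g/cm³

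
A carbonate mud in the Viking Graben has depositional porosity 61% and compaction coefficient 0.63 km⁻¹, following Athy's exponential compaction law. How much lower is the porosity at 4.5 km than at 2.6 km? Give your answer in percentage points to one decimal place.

phi(2.6) = 0.61·e^(−0.63×2.6) = 0.1186
phi(4.5) = 0.61·e^(−0.63×4.5) = 0.0358
Δphi = 0.1186 − 0.0358 = 0.0827

8.3 percentage points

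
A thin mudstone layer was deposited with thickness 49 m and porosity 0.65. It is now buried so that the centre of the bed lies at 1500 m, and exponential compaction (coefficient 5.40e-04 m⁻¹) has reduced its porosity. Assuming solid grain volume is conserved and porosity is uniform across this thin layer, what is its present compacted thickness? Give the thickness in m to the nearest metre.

24 m

Working in km (1 km = 1000 m; β in km⁻¹ = β in m⁻¹ × 1000):
Porosity at 1.5 km: n = 0.65·exp(−0.54×1.5) = 0.2892
Solid-volume conservation: h(1−n) = h₀(1−n₀) ⇒ h = h₀·(1−n₀)/(1−n)
h = 0.049 × (1 − 0.65)/(1 − 0.2892) = 0.049 × 0.4924 = 0.0241 km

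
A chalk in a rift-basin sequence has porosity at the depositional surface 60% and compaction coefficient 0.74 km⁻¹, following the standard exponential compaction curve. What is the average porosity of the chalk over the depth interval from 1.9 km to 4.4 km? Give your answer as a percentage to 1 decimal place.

6.7%

⟨phi⟩ = (1/(d₂−d₁)) ∫ phi₀ e^(−kd) dd = phi₀·(e^(−k·d₁) − e^(−k·d₂)) / (k·(d₂−d₁))
e^(−0.74×1.9) = 0.2451; e^(−0.74×4.4) = 0.0385
⟨phi⟩ = 0.6 × (0.2451 − 0.0385) / (0.74 × 2.5) = 0.6 × 0.1117 = 0.0670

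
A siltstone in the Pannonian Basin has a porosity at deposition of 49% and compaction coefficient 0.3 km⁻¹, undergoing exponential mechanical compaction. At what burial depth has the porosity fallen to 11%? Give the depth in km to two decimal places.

4.98 km

Invert Athy's law: Z = ln(n₀/n) / c
Z = ln(0.49/0.11) / 0.3 = ln(4.455) / 0.3 = 1.4939 / 0.3 = 4.980 km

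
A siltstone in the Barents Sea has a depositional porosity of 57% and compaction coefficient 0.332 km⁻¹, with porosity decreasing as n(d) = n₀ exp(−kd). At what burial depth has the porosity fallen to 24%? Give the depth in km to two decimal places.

Invert Athy's law: d = ln(n₀/n) / k
d = ln(0.57/0.24) / 0.332 = ln(2.375) / 0.332 = 0.8650 / 0.332 = 2.605 km

2.61 km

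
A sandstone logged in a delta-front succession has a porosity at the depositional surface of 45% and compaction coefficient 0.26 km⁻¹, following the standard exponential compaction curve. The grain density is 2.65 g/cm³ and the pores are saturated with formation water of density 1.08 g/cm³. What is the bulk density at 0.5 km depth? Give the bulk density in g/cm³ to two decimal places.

Porosity at depth: phi = 0.45·exp(−0.26×0.5) = 0.45×0.8781 = 0.3951
Bulk density: ρ_b = (1−phi)ρ_g + phi·ρ_f = 0.6049×2.65 + 0.3951×1.08
       = 1.603 + 0.427 = 2.030 g/cm³

2.03 g/cm³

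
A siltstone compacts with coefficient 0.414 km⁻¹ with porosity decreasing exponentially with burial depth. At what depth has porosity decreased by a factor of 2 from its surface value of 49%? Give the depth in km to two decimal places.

1.67 km

phi/phi₀ = 1/2 ⇒ exp(−k·z) = 1/2 ⇒ z = ln(2) / k
z = 0.6931 / 0.414 = 1.674 km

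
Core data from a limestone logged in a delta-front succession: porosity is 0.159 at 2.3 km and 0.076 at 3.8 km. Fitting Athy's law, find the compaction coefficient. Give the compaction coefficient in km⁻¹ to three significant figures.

Athy: phi(Z) = phi₀ e^(−cZ) ⇒ phi₁/phi₂ = e^{c(Z₂−Z₁)} ⇒ c = ln(phi₁/phi₂)/(Z₂−Z₁)
c = ln(0.159/0.076) / (3.8 − 2.3) = ln(2.092) / 1.5 = 0.7382 / 1.5 = 0.4921 km⁻¹

0.492 km⁻¹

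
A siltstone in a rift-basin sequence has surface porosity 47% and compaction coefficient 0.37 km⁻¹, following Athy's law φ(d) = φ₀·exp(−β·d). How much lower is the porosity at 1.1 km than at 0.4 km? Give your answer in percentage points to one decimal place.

φ(0.4) = 0.47·e^(−0.37×0.4) = 0.4053
φ(1.1) = 0.47·e^(−0.37×1.1) = 0.3129
Δφ = 0.4053 − 0.3129 = 0.0925

9.2 percentage points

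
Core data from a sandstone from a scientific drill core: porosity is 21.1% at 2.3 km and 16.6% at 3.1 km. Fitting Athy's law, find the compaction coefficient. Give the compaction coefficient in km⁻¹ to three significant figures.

Athy: φ(z) = φ₀ e^(−cz) ⇒ φ₁/φ₂ = e^{c(z₂−z₁)} ⇒ c = ln(φ₁/φ₂)/(z₂−z₁)
c = ln(0.211/0.166) / (3.1 − 2.3) = ln(1.271) / 0.8 = 0.2399 / 0.8 = 0.2998 km⁻¹

0.300 km⁻¹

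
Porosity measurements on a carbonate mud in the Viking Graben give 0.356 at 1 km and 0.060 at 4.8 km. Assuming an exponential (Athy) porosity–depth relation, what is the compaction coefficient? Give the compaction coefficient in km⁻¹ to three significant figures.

Athy: φ(Z) = φ₀ e^(−kZ) ⇒ φ₁/φ₂ = e^{k(Z₂−Z₁)} ⇒ k = ln(φ₁/φ₂)/(Z₂−Z₁)
k = ln(0.356/0.06) / (4.8 − 1) = ln(5.933) / 3.8 = 1.7806 / 3.8 = 0.4686 km⁻¹

0.469 km⁻¹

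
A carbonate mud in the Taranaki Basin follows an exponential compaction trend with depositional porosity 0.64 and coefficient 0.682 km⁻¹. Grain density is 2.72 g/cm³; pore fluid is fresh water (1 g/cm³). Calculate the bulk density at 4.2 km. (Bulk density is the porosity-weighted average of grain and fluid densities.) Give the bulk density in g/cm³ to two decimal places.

Porosity at depth: n = 0.64·exp(−0.682×4.2) = 0.64×0.0570 = 0.0365
Bulk density: ρ_b = (1−n)ρ_g + n·ρ_f = 0.9635×2.72 + 0.0365×1
       = 2.621 + 0.036 = 2.657 g/cm³

2.66 g/cm³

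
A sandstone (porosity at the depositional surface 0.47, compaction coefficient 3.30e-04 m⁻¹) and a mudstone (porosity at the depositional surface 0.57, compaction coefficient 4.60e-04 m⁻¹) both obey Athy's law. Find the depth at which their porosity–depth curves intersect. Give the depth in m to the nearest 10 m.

1480 m

Working in km (1 km = 1000 m; c in km⁻¹ = c in m⁻¹ × 1000):
Set n₀ₐ e^(−cₐd) = n₀ᵦ e^(−cᵦd) ⇒ ln(n₀ₐ/n₀ᵦ) = (cₐ − cᵦ)·d
d = ln(0.47/0.57) / (0.33 − 0.46) = -0.1929 / -0.13 = 1.484 km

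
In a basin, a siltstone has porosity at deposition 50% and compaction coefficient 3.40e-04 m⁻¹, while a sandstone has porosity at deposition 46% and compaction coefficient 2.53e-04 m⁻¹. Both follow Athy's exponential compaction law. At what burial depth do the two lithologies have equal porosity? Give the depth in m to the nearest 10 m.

Working in km (1 km = 1000 m; β in km⁻¹ = β in m⁻¹ × 1000):
Set n₀ₐ e^(−βₐd) = n₀ᵦ e^(−βᵦd) ⇒ ln(n₀ₐ/n₀ᵦ) = (βₐ − βᵦ)·d
d = ln(0.5/0.46) / (0.34 − 0.253) = 0.0834 / 0.087 = 0.958 km

960 m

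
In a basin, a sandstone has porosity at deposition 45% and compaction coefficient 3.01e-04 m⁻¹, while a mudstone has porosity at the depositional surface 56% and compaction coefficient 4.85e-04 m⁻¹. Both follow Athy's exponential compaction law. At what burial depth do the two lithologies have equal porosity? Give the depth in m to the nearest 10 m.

Working in km (1 km = 1000 m; c in km⁻¹ = c in m⁻¹ × 1000):
Set φ₀ₐ e^(−cₐZ) = φ₀ᵦ e^(−cᵦZ) ⇒ ln(φ₀ₐ/φ₀ᵦ) = (cₐ − cᵦ)·Z
Z = ln(0.45/0.56) / (0.301 − 0.485) = -0.2187 / -0.184 = 1.189 km

1190 m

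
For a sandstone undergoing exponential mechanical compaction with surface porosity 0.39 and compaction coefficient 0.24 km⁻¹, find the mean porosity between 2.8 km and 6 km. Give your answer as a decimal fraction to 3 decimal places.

0.139

⟨φ⟩ = (1/(z₂−z₁)) ∫ φ₀ e^(−cz) dz = φ₀·(e^(−c·z₁) − e^(−c·z₂)) / (c·(z₂−z₁))
e^(−0.24×2.8) = 0.5107; e^(−0.24×6) = 0.2369
⟨φ⟩ = 0.39 × (0.5107 − 0.2369) / (0.24 × 3.2) = 0.39 × 0.3565 = 0.1390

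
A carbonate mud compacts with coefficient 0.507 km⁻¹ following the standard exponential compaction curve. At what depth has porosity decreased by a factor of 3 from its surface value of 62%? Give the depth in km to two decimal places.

φ/φ₀ = 1/3 ⇒ exp(−β·z) = 1/3 ⇒ z = ln(3) / β
z = 1.0986 / 0.507 = 2.167 km

2.17 km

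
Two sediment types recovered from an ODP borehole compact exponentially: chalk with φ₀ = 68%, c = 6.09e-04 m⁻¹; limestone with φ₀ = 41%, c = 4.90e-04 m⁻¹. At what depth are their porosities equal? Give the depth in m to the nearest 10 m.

Working in km (1 km = 1000 m; c in km⁻¹ = c in m⁻¹ × 1000):
Set φ₀ₐ e^(−cₐd) = φ₀ᵦ e^(−cᵦd) ⇒ ln(φ₀ₐ/φ₀ᵦ) = (cₐ − cᵦ)·d
d = ln(0.68/0.41) / (0.609 − 0.49) = 0.5059 / 0.119 = 4.252 km

4250 m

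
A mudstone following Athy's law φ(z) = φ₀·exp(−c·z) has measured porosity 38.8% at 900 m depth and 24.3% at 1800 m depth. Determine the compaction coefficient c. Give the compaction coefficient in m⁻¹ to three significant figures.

0.000520 m⁻¹

Working in km (1 km = 1000 m; c in km⁻¹ = c in m⁻¹ × 1000):
Athy: φ(z) = φ₀ e^(−cz) ⇒ φ₁/φ₂ = e^{c(z₂−z₁)} ⇒ c = ln(φ₁/φ₂)/(z₂−z₁)
c = ln(0.388/0.243) / (1.8 − 0.9) = ln(1.597) / 0.9 = 0.4679 / 0.9 = 0.5199 km⁻¹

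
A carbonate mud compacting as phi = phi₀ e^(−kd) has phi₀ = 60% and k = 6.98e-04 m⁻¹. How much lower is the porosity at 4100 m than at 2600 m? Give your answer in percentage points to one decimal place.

Working in km (1 km = 1000 m; k in km⁻¹ = k in m⁻¹ × 1000):
phi(2.6) = 0.6·e^(−0.698×2.6) = 0.0977
phi(4.1) = 0.6·e^(−0.698×4.1) = 0.0343
Δphi = 0.0977 − 0.0343 = 0.0634

6.3 percentage points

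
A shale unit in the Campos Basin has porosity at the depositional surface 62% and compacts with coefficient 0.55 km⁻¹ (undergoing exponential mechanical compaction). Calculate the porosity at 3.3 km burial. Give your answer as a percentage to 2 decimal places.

10.10%

phi = phi₀·exp(−k·z) = 0.62 × exp(−0.55 × 3.3) = 0.62 × exp(−1.815)
  = 0.62 × 0.1628 = 0.1010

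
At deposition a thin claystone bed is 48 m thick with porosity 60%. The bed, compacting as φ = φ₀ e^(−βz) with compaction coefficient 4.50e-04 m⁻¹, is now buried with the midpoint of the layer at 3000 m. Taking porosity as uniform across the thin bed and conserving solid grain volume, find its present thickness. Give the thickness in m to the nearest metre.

23 m

Working in km (1 km = 1000 m; β in km⁻¹ = β in m⁻¹ × 1000):
Porosity at 3 km: φ = 0.6·exp(−0.45×3) = 0.1555
Solid-volume conservation: h(1−φ) = h₀(1−φ₀) ⇒ h = h₀·(1−φ₀)/(1−φ)
h = 0.048 × (1 − 0.6)/(1 − 0.1555) = 0.048 × 0.4737 = 0.0227 km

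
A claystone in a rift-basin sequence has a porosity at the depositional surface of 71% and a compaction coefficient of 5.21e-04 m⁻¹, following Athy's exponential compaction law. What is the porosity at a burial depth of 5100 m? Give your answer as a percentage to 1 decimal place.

Working in km (1 km = 1000 m; c in km⁻¹ = c in m⁻¹ × 1000):
φ = φ₀·exp(−c·Z) = 0.71 × exp(−0.521 × 5.1) = 0.71 × exp(−2.657)
  = 0.71 × 0.0702 = 0.0498

5.0%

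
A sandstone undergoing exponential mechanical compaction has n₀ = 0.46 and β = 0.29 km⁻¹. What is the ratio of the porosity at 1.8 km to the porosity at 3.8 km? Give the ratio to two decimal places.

n(Z₁)/n(Z₂) = e^(−β·Z₁)/e^(−β·Z₂) = e^{β(Z₂−Z₁)}
= exp(0.29 × 2) = exp(0.58) = 1.7860

1.79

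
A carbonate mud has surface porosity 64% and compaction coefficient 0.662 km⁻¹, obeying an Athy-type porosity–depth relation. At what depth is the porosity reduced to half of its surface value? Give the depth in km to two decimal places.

1.05 km

φ/φ₀ = 1/2 ⇒ exp(−k·d) = 1/2 ⇒ d = ln(2) / k
d = 0.6931 / 0.662 = 1.047 km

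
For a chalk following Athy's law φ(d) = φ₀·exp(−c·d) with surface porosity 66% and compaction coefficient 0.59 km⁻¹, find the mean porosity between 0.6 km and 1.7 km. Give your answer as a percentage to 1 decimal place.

⟨φ⟩ = (1/(d₂−d₁)) ∫ φ₀ e^(−cd) dd = φ₀·(e^(−c·d₁) − e^(−c·d₂)) / (c·(d₂−d₁))
e^(−0.59×0.6) = 0.7019; e^(−0.59×1.7) = 0.3668
⟨φ⟩ = 0.66 × (0.7019 − 0.3668) / (0.59 × 1.1) = 0.66 × 0.5163 = 0.3408

34.1%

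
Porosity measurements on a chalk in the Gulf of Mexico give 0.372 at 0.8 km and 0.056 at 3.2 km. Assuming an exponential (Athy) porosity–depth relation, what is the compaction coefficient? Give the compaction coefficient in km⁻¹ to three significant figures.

0.789 km⁻¹

Athy: φ(Z) = φ₀ e^(−kZ) ⇒ φ₁/φ₂ = e^{k(Z₂−Z₁)} ⇒ k = ln(φ₁/φ₂)/(Z₂−Z₁)
k = ln(0.372/0.056) / (3.2 − 0.8) = ln(6.643) / 2.4 = 1.8935 / 2.4 = 0.789 km⁻¹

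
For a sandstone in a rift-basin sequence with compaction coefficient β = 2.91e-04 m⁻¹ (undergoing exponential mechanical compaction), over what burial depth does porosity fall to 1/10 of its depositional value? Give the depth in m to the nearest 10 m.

Working in km (1 km = 1000 m; β in km⁻¹ = β in m⁻¹ × 1000):
phi/phi₀ = 1/10 ⇒ exp(−β·Z) = 1/10 ⇒ Z = ln(10) / β
Z = 2.3026 / 0.291 = 7.913 km

7910 m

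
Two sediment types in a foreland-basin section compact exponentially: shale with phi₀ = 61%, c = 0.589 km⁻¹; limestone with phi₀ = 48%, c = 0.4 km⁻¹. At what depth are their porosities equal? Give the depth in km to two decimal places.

Set phi₀ₐ e^(−cₐz) = phi₀ᵦ e^(−cᵦz) ⇒ ln(phi₀ₐ/phi₀ᵦ) = (cₐ − cᵦ)·z
z = ln(0.61/0.48) / (0.589 − 0.4) = 0.2397 / 0.189 = 1.268 km

1.27 km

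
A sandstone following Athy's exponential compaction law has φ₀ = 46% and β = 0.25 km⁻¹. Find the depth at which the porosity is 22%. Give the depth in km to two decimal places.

Invert Athy's law: d = ln(φ₀/φ) / β
d = ln(0.46/0.22) / 0.25 = ln(2.091) / 0.25 = 0.7376 / 0.25 = 2.950 km

2.95 km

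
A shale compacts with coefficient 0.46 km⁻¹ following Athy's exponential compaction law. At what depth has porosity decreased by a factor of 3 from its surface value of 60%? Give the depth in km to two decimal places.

φ/φ₀ = 1/3 ⇒ exp(−β·d) = 1/3 ⇒ d = ln(3) / β
d = 1.0986 / 0.46 = 2.388 km

2.39 km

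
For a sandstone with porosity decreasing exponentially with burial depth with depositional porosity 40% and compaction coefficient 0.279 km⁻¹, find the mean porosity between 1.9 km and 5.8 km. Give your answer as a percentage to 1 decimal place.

⟨φ⟩ = (1/(Z₂−Z₁)) ∫ φ₀ e^(−kZ) dZ = φ₀·(e^(−k·Z₁) − e^(−k·Z₂)) / (k·(Z₂−Z₁))
e^(−0.279×1.9) = 0.5885; e^(−0.279×5.8) = 0.1983
⟨φ⟩ = 0.4 × (0.5885 − 0.1983) / (0.279 × 3.9) = 0.4 × 0.3587 = 0.1435

14.3%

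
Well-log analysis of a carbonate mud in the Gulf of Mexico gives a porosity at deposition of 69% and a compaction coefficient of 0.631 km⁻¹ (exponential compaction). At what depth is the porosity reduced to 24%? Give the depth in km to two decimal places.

1.67 km

Invert Athy's law: z = ln(φ₀/φ) / β
z = ln(0.69/0.24) / 0.631 = ln(2.875) / 0.631 = 1.0561 / 0.631 = 1.674 km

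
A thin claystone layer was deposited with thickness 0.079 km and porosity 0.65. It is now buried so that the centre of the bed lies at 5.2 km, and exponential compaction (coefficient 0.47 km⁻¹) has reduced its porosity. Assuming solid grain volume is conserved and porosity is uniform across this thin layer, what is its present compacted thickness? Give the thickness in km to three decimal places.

0.029 km

Porosity at 5.2 km: φ = 0.65·exp(−0.47×5.2) = 0.0564
Solid-volume conservation: h(1−φ) = h₀(1−φ₀) ⇒ h = h₀·(1−φ₀)/(1−φ)
h = 0.079 × (1 − 0.65)/(1 − 0.0564) = 0.079 × 0.3709 = 0.0293 km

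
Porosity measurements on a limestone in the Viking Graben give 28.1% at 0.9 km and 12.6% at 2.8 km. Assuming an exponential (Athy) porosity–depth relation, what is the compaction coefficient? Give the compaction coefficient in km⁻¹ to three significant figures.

0.422 km⁻¹

Athy: phi(z) = phi₀ e^(−βz) ⇒ phi₁/phi₂ = e^{β(z₂−z₁)} ⇒ β = ln(phi₁/phi₂)/(z₂−z₁)
β = ln(0.281/0.126) / (2.8 − 0.9) = ln(2.23) / 1.9 = 0.8021 / 1.9 = 0.4221 km⁻¹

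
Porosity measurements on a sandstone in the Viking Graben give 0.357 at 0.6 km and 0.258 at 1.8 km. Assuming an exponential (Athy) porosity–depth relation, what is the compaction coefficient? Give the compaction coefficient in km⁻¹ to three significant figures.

Athy: φ(z) = φ₀ e^(−cz) ⇒ φ₁/φ₂ = e^{c(z₂−z₁)} ⇒ c = ln(φ₁/φ₂)/(z₂−z₁)
c = ln(0.357/0.258) / (1.8 − 0.6) = ln(1.384) / 1.2 = 0.3248 / 1.2 = 0.2706 km⁻¹

0.271 km⁻¹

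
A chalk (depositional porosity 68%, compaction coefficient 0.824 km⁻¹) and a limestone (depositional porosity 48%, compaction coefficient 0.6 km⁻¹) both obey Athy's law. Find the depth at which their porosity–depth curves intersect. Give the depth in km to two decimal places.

Set phi₀ₐ e^(−βₐd) = phi₀ᵦ e^(−βᵦd) ⇒ ln(phi₀ₐ/phi₀ᵦ) = (βₐ − βᵦ)·d
d = ln(0.68/0.48) / (0.824 − 0.6) = 0.3483 / 0.224 = 1.555 km

1.55 km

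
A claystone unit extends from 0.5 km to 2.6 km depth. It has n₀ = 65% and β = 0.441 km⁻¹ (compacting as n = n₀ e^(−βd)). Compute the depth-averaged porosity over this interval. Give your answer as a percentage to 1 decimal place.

⟨n⟩ = (1/(d₂−d₁)) ∫ n₀ e^(−βd) dd = n₀·(e^(−β·d₁) − e^(−β·d₂)) / (β·(d₂−d₁))
e^(−0.441×0.5) = 0.8021; e^(−0.441×2.6) = 0.3177
⟨n⟩ = 0.65 × (0.8021 − 0.3177) / (0.441 × 2.1) = 0.65 × 0.5231 = 0.3400

34.0%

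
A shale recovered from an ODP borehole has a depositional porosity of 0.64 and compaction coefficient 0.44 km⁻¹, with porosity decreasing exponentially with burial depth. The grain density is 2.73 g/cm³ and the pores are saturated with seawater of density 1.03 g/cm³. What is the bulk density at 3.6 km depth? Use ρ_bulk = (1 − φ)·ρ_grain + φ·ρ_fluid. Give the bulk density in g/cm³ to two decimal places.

2.51 g/cm³

Porosity at depth: phi = 0.64·exp(−0.44×3.6) = 0.64×0.2052 = 0.1313
Bulk density: ρ_b = (1−phi)ρ_g + phi·ρ_f = 0.8687×2.73 + 0.1313×1.03
       = 2.372 + 0.135 = 2.507 g/cm³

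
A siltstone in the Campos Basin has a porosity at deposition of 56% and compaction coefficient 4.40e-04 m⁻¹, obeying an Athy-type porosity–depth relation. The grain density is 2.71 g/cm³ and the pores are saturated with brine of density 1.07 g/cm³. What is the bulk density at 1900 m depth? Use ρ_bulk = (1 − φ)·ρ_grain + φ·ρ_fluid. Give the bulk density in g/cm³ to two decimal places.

Working in km (1 km = 1000 m; c in km⁻¹ = c in m⁻¹ × 1000):
Porosity at depth: φ = 0.56·exp(−0.44×1.9) = 0.56×0.4334 = 0.2427
Bulk density: ρ_b = (1−φ)ρ_g + φ·ρ_f = 0.7573×2.71 + 0.2427×1.07
       = 2.052 + 0.260 = 2.312 g/cm³

2.31 g/cm³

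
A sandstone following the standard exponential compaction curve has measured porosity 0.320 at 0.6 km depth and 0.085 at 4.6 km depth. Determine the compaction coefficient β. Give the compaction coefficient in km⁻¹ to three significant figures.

Athy: φ(z) = φ₀ e^(−βz) ⇒ φ₁/φ₂ = e^{β(z₂−z₁)} ⇒ β = ln(φ₁/φ₂)/(z₂−z₁)
β = ln(0.32/0.085) / (4.6 − 0.6) = ln(3.765) / 4 = 1.3257 / 4 = 0.3314 km⁻¹

0.331 km⁻¹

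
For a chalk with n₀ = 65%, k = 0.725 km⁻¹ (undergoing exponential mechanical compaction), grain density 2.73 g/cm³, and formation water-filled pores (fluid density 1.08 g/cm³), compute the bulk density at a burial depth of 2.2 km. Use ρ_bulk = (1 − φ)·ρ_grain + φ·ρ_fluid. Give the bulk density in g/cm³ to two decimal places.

Porosity at depth: n = 0.65·exp(−0.725×2.2) = 0.65×0.2029 = 0.1319
Bulk density: ρ_b = (1−n)ρ_g + n·ρ_f = 0.8681×2.73 + 0.1319×1.08
       = 2.370 + 0.142 = 2.512 g/cm³

2.51 g/cm³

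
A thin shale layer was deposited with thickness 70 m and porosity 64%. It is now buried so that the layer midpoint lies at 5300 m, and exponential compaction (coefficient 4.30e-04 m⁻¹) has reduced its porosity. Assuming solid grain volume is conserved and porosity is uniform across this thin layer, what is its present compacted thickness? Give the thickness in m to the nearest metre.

27 m

Working in km (1 km = 1000 m; β in km⁻¹ = β in m⁻¹ × 1000):
Porosity at 5.3 km: φ = 0.64·exp(−0.43×5.3) = 0.0655
Solid-volume conservation: h(1−φ) = h₀(1−φ₀) ⇒ h = h₀·(1−φ₀)/(1−φ)
h = 0.07 × (1 − 0.64)/(1 − 0.0655) = 0.07 × 0.3852 = 0.0270 km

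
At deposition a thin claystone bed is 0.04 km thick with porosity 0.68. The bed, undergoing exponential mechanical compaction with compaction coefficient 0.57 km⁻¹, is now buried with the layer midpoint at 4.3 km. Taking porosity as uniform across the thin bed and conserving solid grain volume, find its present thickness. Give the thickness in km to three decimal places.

Porosity at 4.3 km: n = 0.68·exp(−0.57×4.3) = 0.0586
Solid-volume conservation: h(1−n) = h₀(1−n₀) ⇒ h = h₀·(1−n₀)/(1−n)
h = 0.04 × (1 − 0.68)/(1 − 0.0586) = 0.04 × 0.3399 = 0.0136 km

0.014 km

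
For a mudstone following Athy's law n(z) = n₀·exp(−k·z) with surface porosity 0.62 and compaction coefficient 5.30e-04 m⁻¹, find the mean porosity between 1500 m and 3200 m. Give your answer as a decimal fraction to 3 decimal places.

Working in km (1 km = 1000 m; k in km⁻¹ = k in m⁻¹ × 1000):
⟨n⟩ = (1/(z₂−z₁)) ∫ n₀ e^(−kz) dz = n₀·(e^(−k·z₁) − e^(−k·z₂)) / (k·(z₂−z₁))
e^(−0.53×1.5) = 0.4516; e^(−0.53×3.2) = 0.1834
⟨n⟩ = 0.62 × (0.4516 − 0.1834) / (0.53 × 1.7) = 0.62 × 0.2976 = 0.1845

0.185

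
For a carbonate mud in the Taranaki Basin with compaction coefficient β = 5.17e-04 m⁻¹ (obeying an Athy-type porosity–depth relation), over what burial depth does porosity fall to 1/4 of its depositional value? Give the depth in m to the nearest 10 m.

2680 m

Working in km (1 km = 1000 m; β in km⁻¹ = β in m⁻¹ × 1000):
φ/φ₀ = 1/4 ⇒ exp(−β·Z) = 1/4 ⇒ Z = ln(4) / β
Z = 1.3863 / 0.517 = 2.681 km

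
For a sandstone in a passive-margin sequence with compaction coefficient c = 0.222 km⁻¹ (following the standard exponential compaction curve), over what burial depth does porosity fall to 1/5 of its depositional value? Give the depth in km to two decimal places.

7.25 km

φ/φ₀ = 1/5 ⇒ exp(−c·d) = 1/5 ⇒ d = ln(5) / c
d = 1.6094 / 0.222 = 7.250 km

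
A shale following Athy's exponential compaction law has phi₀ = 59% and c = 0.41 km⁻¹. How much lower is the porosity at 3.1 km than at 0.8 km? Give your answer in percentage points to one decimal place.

25.9 percentage points

phi(0.8) = 0.59·e^(−0.41×0.8) = 0.4250
phi(3.1) = 0.59·e^(−0.41×3.1) = 0.1655
Δphi = 0.4250 − 0.1655 = 0.2595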